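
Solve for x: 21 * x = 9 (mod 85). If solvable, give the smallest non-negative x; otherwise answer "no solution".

49

First find gcd(21, 85):
85 = 4×21 + 1
21 = 21×1 + 0
gcd = 1, so a unique solution mod 85 exists.
Back-substitute for the Bézout coefficients:
1 = 85 − 4·21
So 21·(-4) ≡ 1 (mod 85), giving 21⁻¹ ≡ 81.
x ≡ 21⁻¹·9 ≡ 81·9 ≡ 49 (mod 85).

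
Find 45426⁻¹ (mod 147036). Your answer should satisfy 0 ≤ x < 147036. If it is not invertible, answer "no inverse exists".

Euclidean algorithm on 147036, 45426:
147036 = 3*45426 + 10758
45426 = 4*10758 + 2394
10758 = 4*2394 + 1182
2394 = 2*1182 + 30
1182 = 39*30 + 12
30 = 2*12 + 6
12 = 2*6 + 0
Since gcd = 6 > 1, 45426 is not a unit mod 147036.

no inverse exists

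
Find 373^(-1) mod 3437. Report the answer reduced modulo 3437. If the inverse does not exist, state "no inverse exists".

3308

Apply the Euclidean algorithm to 3437 and 373:
3437 = 9·373 + 80
373 = 4·80 + 53
80 = 1·53 + 27
53 = 1·27 + 26
27 = 1·26 + 1
26 = 26·1 + 0
The gcd is 1. Working backward:
1 = 27 − 26
1 = −53 + 2·27
1 = 2·80 − 3·53
1 = −3·373 + 14·80
1 = 14·3437 − 129·373
Thus 373·(-129) ≡ 1 (mod 3437); reducing, -129 mod 3437 = 3308.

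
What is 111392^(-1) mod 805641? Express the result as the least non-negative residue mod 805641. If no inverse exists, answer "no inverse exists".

Run Euclid on (805641, 111392):
805641 = 7×111392 + 25897
111392 = 4×25897 + 7804
25897 = 3×7804 + 2485
7804 = 3×2485 + 349
2485 = 7×349 + 42
349 = 8×42 + 13
42 = 3×13 + 3
13 = 4×3 + 1
3 = 3×1 + 0
gcd = 1, so the inverse exists. Back-substitute:
1 = 13 − 4·3
1 = −4·42 + 13·13
1 = 13·349 − 108·42
1 = −108·2485 + 769·349
1 = 769·7804 − 2415·2485
1 = −2415·25897 + 8014·7804
1 = 8014·111392 − 34471·25897
1 = −34471·805641 + 249311·111392
So 111392·249311 ≡ 1 (mod 805641).

249311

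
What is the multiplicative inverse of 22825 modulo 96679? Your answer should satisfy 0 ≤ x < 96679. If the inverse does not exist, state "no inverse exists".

Euclidean algorithm on 96679, 22825:
96679 = 4*22825 + 5379
22825 = 4*5379 + 1309
5379 = 4*1309 + 143
1309 = 9*143 + 22
143 = 6*22 + 11
22 = 2*11 + 0
The gcd is 11, not 1, hence no inverse exists.

no inverse exists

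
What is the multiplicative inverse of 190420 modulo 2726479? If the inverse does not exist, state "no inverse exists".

Apply the Euclidean algorithm to 2726479 and 190420:
2726479 = 14×190420 + 60599
190420 = 3×60599 + 8623
60599 = 7×8623 + 238
8623 = 36×238 + 55
238 = 4×55 + 18
55 = 3×18 + 1
18 = 18×1 + 0
The gcd is 1. Working backward:
1 = 55 − 3·18
1 = −3·238 + 13·55
1 = 13·8623 − 471·238
1 = −471·60599 + 3310·8623
1 = 3310·190420 − 10401·60599
1 = −10401·2726479 + 148924·190420
So 190420·148924 ≡ 1 (mod 2726479).

148924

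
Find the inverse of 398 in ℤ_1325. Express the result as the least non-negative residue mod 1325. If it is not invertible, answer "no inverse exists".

1062

gcd(1325, 398) by repeated division:
1325 = 3×398 + 131
398 = 3×131 + 5
131 = 26×5 + 1
5 = 5×1 + 0
Since gcd(398, 1325) = 1, back-substitute to write 1 as a combination:
1 = 131 − 26·5
1 = −26·398 + 79·131
1 = 79·1325 − 263·398
Thus 398·(-263) ≡ 1 (mod 1325); reducing, -263 mod 1325 = 1062.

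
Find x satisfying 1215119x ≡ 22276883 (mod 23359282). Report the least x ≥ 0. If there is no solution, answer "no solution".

First find gcd(1215119, 23359282):
23359282 = 19·1215119 + 272021
1215119 = 4·272021 + 127035
272021 = 2·127035 + 17951
127035 = 7·17951 + 1378
17951 = 13·1378 + 37
1378 = 37·37 + 9
37 = 4·9 + 1
9 = 9·1 + 0
gcd = 1, so a unique solution mod 23359282 exists.
Back-substitute for the Bézout coefficients:
1 = 37 − 4·9
1 = −4·1378 + 149·37
1 = 149·17951 − 1941·1378
1 = −1941·127035 + 13736·17951
1 = 13736·272021 − 29413·127035
1 = −29413·1215119 + 131388·272021
1 = 131388·23359282 − 2525785·1215119
So 1215119·(-2525785) ≡ 1 (mod 23359282), giving 1215119⁻¹ ≡ 20833497.
x ≡ 1215119⁻¹·22276883 ≡ 20833497·22276883 ≡ 6870781 (mod 23359282).

6870781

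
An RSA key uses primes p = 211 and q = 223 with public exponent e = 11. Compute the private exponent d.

21191

φ(n) = (p−1)(q−1) = 210·222 = 46620.
Need d with 11·d ≡ 1 (mod 46620). Apply the extended Euclidean algorithm:
46620 = 4238×11 + 2
11 = 5×2 + 1
2 = 2×1 + 0
Back-substitute:
1 = 11 − 5·2
1 = −5·46620 + 21191·11
So 11·21191 ≡ 1 (mod 46620), hence d = 21191.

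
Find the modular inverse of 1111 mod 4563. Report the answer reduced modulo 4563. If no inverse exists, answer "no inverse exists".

gcd(4563, 1111) by repeated division:
4563 = 4×1111 + 119
1111 = 9×119 + 40
119 = 2×40 + 39
40 = 1×39 + 1
39 = 39×1 + 0
The gcd is 1. Working backward:
1 = 40 − 39
1 = −119 + 3·40
1 = 3·1111 − 28·119
1 = −28·4563 + 115·1111
So 1111·115 ≡ 1 (mod 4563).

115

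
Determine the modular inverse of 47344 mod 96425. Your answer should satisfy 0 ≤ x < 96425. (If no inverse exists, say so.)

44854

Apply the Euclidean algorithm to 96425 and 47344:
96425 = 2×47344 + 1737
47344 = 27×1737 + 445
1737 = 3×445 + 402
445 = 1×402 + 43
402 = 9×43 + 15
43 = 2×15 + 13
15 = 1×13 + 2
13 = 6×2 + 1
2 = 2×1 + 0
The gcd is 1. Working backward:
1 = 13 − 6·2
1 = −6·15 + 7·13
1 = 7·43 − 20·15
1 = −20·402 + 187·43
1 = 187·445 − 207·402
1 = −207·1737 + 808·445
1 = 808·47344 − 22023·1737
1 = −22023·96425 + 44854·47344
So 47344·44854 ≡ 1 (mod 96425).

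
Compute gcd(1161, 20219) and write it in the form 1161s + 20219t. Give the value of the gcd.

1

Euclidean algorithm:
20219 = 17*1161 + 482
1161 = 2*482 + 197
482 = 2*197 + 88
197 = 2*88 + 21
88 = 4*21 + 4
21 = 5*4 + 1
4 = 4*1 + 0
gcd(1161, 20219) = 1.
Express as a combination:
1 = 21 − 5·4
1 = −5·88 + 21·21
1 = 21·197 − 47·88
1 = −47·482 + 115·197
1 = 115·1161 − 277·482
1 = −277·20219 + 4824·1161
So 1 = (-277)·20219 + (4824)·1161.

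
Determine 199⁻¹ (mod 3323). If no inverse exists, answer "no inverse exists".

Extended Euclidean algorithm:
3323 = 16·199 + 139
199 = 1·139 + 60
139 = 2·60 + 19
60 = 3·19 + 3
19 = 6·3 + 1
3 = 3·1 + 0
gcd = 1, so the inverse exists. Back-substitute:
1 = 19 − 6·3
1 = −6·60 + 19·19
1 = 19·139 − 44·60
1 = −44·199 + 63·139
1 = 63·3323 − 1052·199
Thus 199·(-1052) ≡ 1 (mod 3323); reducing, -1052 mod 3323 = 2271.

2271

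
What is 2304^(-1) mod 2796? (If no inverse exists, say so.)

Euclidean algorithm on 2796, 2304:
2796 = 1·2304 + 492
2304 = 4·492 + 336
492 = 1·336 + 156
336 = 2·156 + 24
156 = 6·24 + 12
24 = 2·12 + 0
Since gcd = 12 > 1, 2304 is not a unit mod 2796.

no inverse exists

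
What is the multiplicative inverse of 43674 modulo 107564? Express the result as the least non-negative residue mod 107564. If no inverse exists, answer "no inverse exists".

Compute gcd(43674, 107564):
107564 = 2·43674 + 20216
43674 = 2·20216 + 3242
20216 = 6·3242 + 764
3242 = 4·764 + 186
764 = 4·186 + 20
186 = 9·20 + 6
20 = 3·6 + 2
6 = 3·2 + 0
gcd(43674, 107564) = 2 ≠ 1, so 43674 has no multiplicative inverse modulo 107564.

no inverse exists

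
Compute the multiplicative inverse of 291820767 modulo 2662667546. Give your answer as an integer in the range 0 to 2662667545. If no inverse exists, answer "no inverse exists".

no inverse exists

Compute gcd(291820767, 2662667546):
2662667546 = 9·291820767 + 36280643
291820767 = 8·36280643 + 1575623
36280643 = 23·1575623 + 41314
1575623 = 38·41314 + 5691
41314 = 7·5691 + 1477
5691 = 3·1477 + 1260
1477 = 1·1260 + 217
1260 = 5·217 + 175
217 = 1·175 + 42
175 = 4·42 + 7
42 = 6·7 + 0
The gcd is 7, not 1, hence no inverse exists.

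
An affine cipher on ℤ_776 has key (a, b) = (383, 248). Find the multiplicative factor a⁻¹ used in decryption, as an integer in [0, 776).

543

Extended Euclidean algorithm:
776 = 2×383 + 10
383 = 38×10 + 3
10 = 3×3 + 1
3 = 3×1 + 0
gcd = 1, so the inverse exists. Back-substitute:
1 = 10 − 3·3
1 = −3·383 + 115·10
1 = 115·776 − 233·383
Thus 383·(-233) ≡ 1 (mod 776); reducing, -233 mod 776 = 543.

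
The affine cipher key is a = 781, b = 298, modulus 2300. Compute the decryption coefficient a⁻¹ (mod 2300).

321

Apply the Euclidean algorithm to 2300 and 781:
2300 = 2*781 + 738
781 = 1*738 + 43
738 = 17*43 + 7
43 = 6*7 + 1
7 = 7*1 + 0
Since gcd(781, 2300) = 1, back-substitute to write 1 as a combination:
1 = 43 − 6·7
1 = −6·738 + 103·43
1 = 103·781 − 109·738
1 = −109·2300 + 321·781
So 781·321 ≡ 1 (mod 2300).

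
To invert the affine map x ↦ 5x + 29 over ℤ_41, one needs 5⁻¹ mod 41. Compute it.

33

Apply the Euclidean algorithm to 41 and 5:
41 = 8×5 + 1
5 = 5×1 + 0
gcd = 1, so the inverse exists. Back-substitute:
1 = 41 − 8·5
Thus 5·(-8) ≡ 1 (mod 41); reducing, -8 mod 41 = 33.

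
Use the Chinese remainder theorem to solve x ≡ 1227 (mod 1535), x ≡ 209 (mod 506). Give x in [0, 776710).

320507

Write x = 1227 + 1535·k. Then 1535·k ≡ 209 − 1227 ≡ 500 (mod 506).
Need 1535⁻¹ mod 506. Extended Euclid on (506, 17):
506 = 29*17 + 13
17 = 1*13 + 4
13 = 3*4 + 1
4 = 4*1 + 0
Back-substitute:
1 = 13 − 3·4
1 = −3·17 + 4·13
1 = 4·506 − 119·17
1535⁻¹ ≡ 387 (mod 506), so k ≡ 387·500 ≡ 208 (mod 506).
x = 1227 + 1535·208 = 320507.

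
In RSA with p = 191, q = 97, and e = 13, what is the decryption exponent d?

φ(n) = (p−1)(q−1) = 190·96 = 18240.
Need d with 13·d ≡ 1 (mod 18240). Apply the extended Euclidean algorithm:
18240 = 1403*13 + 1
13 = 13*1 + 0
Back-substitute:
1 = 18240 − 1403·13
So 13·(-1403) ≡ 1 (mod 18240), hence d ≡ -1403 ≡ 16837 (mod 18240).

16837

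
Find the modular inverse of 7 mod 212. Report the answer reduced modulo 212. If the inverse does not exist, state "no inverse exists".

91

Apply the Euclidean algorithm to 212 and 7:
212 = 30·7 + 2
7 = 3·2 + 1
2 = 2·1 + 0
The gcd is 1. Working backward:
1 = 7 − 3·2
1 = −3·212 + 91·7
So 7·91 ≡ 1 (mod 212).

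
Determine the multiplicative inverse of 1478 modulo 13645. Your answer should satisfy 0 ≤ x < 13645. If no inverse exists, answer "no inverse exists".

Extended Euclidean algorithm:
13645 = 9·1478 + 343
1478 = 4·343 + 106
343 = 3·106 + 25
106 = 4·25 + 6
25 = 4·6 + 1
6 = 6·1 + 0
The gcd is 1. Working backward:
1 = 25 − 4·6
1 = −4·106 + 17·25
1 = 17·343 − 55·106
1 = −55·1478 + 237·343
1 = 237·13645 − 2188·1478
Thus 1478·(-2188) ≡ 1 (mod 13645); reducing, -2188 mod 13645 = 11457.

11457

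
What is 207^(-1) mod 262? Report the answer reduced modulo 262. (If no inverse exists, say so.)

181

gcd(262, 207) by repeated division:
262 = 1·207 + 55
207 = 3·55 + 42
55 = 1·42 + 13
42 = 3·13 + 3
13 = 4·3 + 1
3 = 3·1 + 0
gcd = 1, so the inverse exists. Back-substitute:
1 = 13 − 4·3
1 = −4·42 + 13·13
1 = 13·55 − 17·42
1 = −17·207 + 64·55
1 = 64·262 − 81·207
So 207·(-81) ≡ 1 (mod 262), and -81 ≡ 181 (mod 262).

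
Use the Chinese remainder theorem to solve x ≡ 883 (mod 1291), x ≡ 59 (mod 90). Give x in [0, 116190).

Write x = 883 + 1291·k. Then 1291·k ≡ 59 − 883 ≡ 76 (mod 90).
Need 1291⁻¹ mod 90. Extended Euclid on (90, 31):
90 = 2*31 + 28
31 = 1*28 + 3
28 = 9*3 + 1
3 = 3*1 + 0
Back-substitute:
1 = 28 − 9·3
1 = −9·31 + 10·28
1 = 10·90 − 29·31
1291⁻¹ ≡ 61 (mod 90), so k ≡ 61·76 ≡ 46 (mod 90).
x = 883 + 1291·46 = 60269.

60269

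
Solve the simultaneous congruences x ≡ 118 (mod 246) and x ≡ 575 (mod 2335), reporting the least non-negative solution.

390520

Write x = 118 + 246·k. Then 246·k ≡ 575 − 118 ≡ 457 (mod 2335).
Need 246⁻¹ mod 2335. Extended Euclid on (2335, 246):
2335 = 9·246 + 121
246 = 2·121 + 4
121 = 30·4 + 1
4 = 4·1 + 0
Back-substitute:
1 = 121 − 30·4
1 = −30·246 + 61·121
1 = 61·2335 − 579·246
246⁻¹ ≡ 1756 (mod 2335), so k ≡ 1756·457 ≡ 1587 (mod 2335).
x = 118 + 246·1587 = 390520.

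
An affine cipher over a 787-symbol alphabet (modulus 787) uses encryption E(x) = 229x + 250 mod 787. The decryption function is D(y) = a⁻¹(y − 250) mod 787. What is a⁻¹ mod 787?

543

Run Euclid on (787, 229):
787 = 3·229 + 100
229 = 2·100 + 29
100 = 3·29 + 13
29 = 2·13 + 3
13 = 4·3 + 1
3 = 3·1 + 0
The gcd is 1. Working backward:
1 = 13 − 4·3
1 = −4·29 + 9·13
1 = 9·100 − 31·29
1 = −31·229 + 71·100
1 = 71·787 − 244·229
Hence 229⁻¹ ≡ -244 ≡ 543 (mod 787).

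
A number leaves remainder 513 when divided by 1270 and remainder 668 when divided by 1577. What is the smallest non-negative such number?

Write x = 513 + 1270·k. Then 1270·k ≡ 668 − 513 ≡ 155 (mod 1577).
Need 1270⁻¹ mod 1577. Extended Euclid on (1577, 1270):
1577 = 1*1270 + 307
1270 = 4*307 + 42
307 = 7*42 + 13
42 = 3*13 + 3
13 = 4*3 + 1
3 = 3*1 + 0
Back-substitute:
1 = 13 − 4·3
1 = −4·42 + 13·13
1 = 13·307 − 95·42
1 = −95·1270 + 393·307
1 = 393·1577 − 488·1270
1270⁻¹ ≡ 1089 (mod 1577), so k ≡ 1089·155 ≡ 56 (mod 1577).
x = 513 + 1270·56 = 71633.

71633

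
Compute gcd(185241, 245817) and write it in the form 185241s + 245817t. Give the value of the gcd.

Apply Euclid's algorithm to 245817 and 185241:
245817 = 1×185241 + 60576
185241 = 3×60576 + 3513
60576 = 17×3513 + 855
3513 = 4×855 + 93
855 = 9×93 + 18
93 = 5×18 + 3
18 = 6×3 + 0
gcd(185241, 245817) = 3.
Back-substituting:
3 = 93 − 5·18
3 = −5·855 + 46·93
3 = 46·3513 − 189·855
3 = −189·60576 + 3259·3513
3 = 3259·185241 − 9966·60576
3 = −9966·245817 + 13225·185241
So 3 = (-9966)·245817 + (13225)·185241.

3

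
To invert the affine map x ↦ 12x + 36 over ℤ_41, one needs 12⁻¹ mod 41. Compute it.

Run Euclid on (41, 12):
41 = 3×12 + 5
12 = 2×5 + 2
5 = 2×2 + 1
2 = 2×1 + 0
The gcd is 1. Working backward:
1 = 5 − 2·2
1 = −2·12 + 5·5
1 = 5·41 − 17·12
Hence 12⁻¹ ≡ -17 ≡ 24 (mod 41).

24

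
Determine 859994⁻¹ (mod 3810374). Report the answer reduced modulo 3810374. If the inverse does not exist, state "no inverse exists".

no inverse exists

Compute gcd(859994, 3810374):
3810374 = 4×859994 + 370398
859994 = 2×370398 + 119198
370398 = 3×119198 + 12804
119198 = 9×12804 + 3962
12804 = 3×3962 + 918
3962 = 4×918 + 290
918 = 3×290 + 48
290 = 6×48 + 2
48 = 24×2 + 0
The gcd is 2, not 1, hence no inverse exists.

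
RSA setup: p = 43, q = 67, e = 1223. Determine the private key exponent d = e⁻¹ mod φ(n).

1403

φ(n) = (p−1)(q−1) = 42·66 = 2772.
Need d with 1223·d ≡ 1 (mod 2772). Apply the extended Euclidean algorithm:
2772 = 2×1223 + 326
1223 = 3×326 + 245
326 = 1×245 + 81
245 = 3×81 + 2
81 = 40×2 + 1
2 = 2×1 + 0
Back-substitute:
1 = 81 − 40·2
1 = −40·245 + 121·81
1 = 121·326 − 161·245
1 = −161·1223 + 604·326
1 = 604·2772 − 1369·1223
So 1223·(-1369) ≡ 1 (mod 2772), hence d ≡ -1369 ≡ 1403 (mod 2772).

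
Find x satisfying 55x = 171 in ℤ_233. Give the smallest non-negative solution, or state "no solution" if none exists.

37

First find gcd(55, 233):
233 = 4*55 + 13
55 = 4*13 + 3
13 = 4*3 + 1
3 = 3*1 + 0
gcd = 1, so a unique solution mod 233 exists.
Back-substitute for the Bézout coefficients:
1 = 13 − 4·3
1 = −4·55 + 17·13
1 = 17·233 − 72·55
So 55·(-72) ≡ 1 (mod 233), giving 55⁻¹ ≡ 161.
x ≡ 55⁻¹·171 ≡ 161·171 ≡ 37 (mod 233).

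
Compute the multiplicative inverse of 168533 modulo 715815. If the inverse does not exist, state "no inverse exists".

gcd(715815, 168533) by repeated division:
715815 = 4·168533 + 41683
168533 = 4·41683 + 1801
41683 = 23·1801 + 260
1801 = 6·260 + 241
260 = 1·241 + 19
241 = 12·19 + 13
19 = 1·13 + 6
13 = 2·6 + 1
6 = 6·1 + 0
Since gcd(168533, 715815) = 1, back-substitute to write 1 as a combination:
1 = 13 − 2·6
1 = −2·19 + 3·13
1 = 3·241 − 38·19
1 = −38·260 + 41·241
1 = 41·1801 − 284·260
1 = −284·41683 + 6573·1801
1 = 6573·168533 − 26576·41683
1 = −26576·715815 + 112877·168533
So 168533·112877 ≡ 1 (mod 715815).

112877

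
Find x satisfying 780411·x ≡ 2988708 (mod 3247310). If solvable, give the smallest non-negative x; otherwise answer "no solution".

First find gcd(780411, 3247310):
3247310 = 4·780411 + 125666
780411 = 6·125666 + 26415
125666 = 4·26415 + 20006
26415 = 1·20006 + 6409
20006 = 3·6409 + 779
6409 = 8·779 + 177
779 = 4·177 + 71
177 = 2·71 + 35
71 = 2·35 + 1
35 = 35·1 + 0
gcd = 1, so a unique solution mod 3247310 exists.
Back-substitute for the Bézout coefficients:
1 = 71 − 2·35
1 = −2·177 + 5·71
1 = 5·779 − 22·177
1 = −22·6409 + 181·779
1 = 181·20006 − 565·6409
1 = −565·26415 + 746·20006
1 = 746·125666 − 3549·26415
1 = −3549·780411 + 22040·125666
1 = 22040·3247310 − 91709·780411
So 780411·(-91709) ≡ 1 (mod 3247310), giving 780411⁻¹ ≡ 3155601.
x ≡ 780411⁻¹·2988708 ≡ 3155601·2988708 ≡ 1025888 (mod 3247310).

1025888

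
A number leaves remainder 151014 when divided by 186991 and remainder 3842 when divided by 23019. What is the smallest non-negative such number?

72329540

Write x = 151014 + 186991·k. Then 186991·k ≡ 3842 − 151014 ≡ 13961 (mod 23019).
Need 186991⁻¹ mod 23019. Extended Euclid on (23019, 2839):
23019 = 8×2839 + 307
2839 = 9×307 + 76
307 = 4×76 + 3
76 = 25×3 + 1
3 = 3×1 + 0
Back-substitute:
1 = 76 − 25·3
1 = −25·307 + 101·76
1 = 101·2839 − 934·307
1 = −934·23019 + 7573·2839
186991⁻¹ ≡ 7573 (mod 23019), so k ≡ 7573·13961 ≡ 386 (mod 23019).
x = 151014 + 186991·386 = 72329540.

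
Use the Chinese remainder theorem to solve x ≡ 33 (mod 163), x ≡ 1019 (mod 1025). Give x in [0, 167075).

93269

Write x = 33 + 163·k. Then 163·k ≡ 1019 − 33 ≡ 986 (mod 1025).
Need 163⁻¹ mod 1025. Extended Euclid on (1025, 163):
1025 = 6×163 + 47
163 = 3×47 + 22
47 = 2×22 + 3
22 = 7×3 + 1
3 = 3×1 + 0
Back-substitute:
1 = 22 − 7·3
1 = −7·47 + 15·22
1 = 15·163 − 52·47
1 = −52·1025 + 327·163
163⁻¹ ≡ 327 (mod 1025), so k ≡ 327·986 ≡ 572 (mod 1025).
x = 33 + 163·572 = 93269.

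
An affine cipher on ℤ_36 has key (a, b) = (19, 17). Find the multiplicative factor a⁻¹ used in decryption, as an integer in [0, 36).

Extended Euclidean algorithm:
36 = 1×19 + 17
19 = 1×17 + 2
17 = 8×2 + 1
2 = 2×1 + 0
The gcd is 1. Working backward:
1 = 17 − 8·2
1 = −8·19 + 9·17
1 = 9·36 − 17·19
Hence 19⁻¹ ≡ -17 ≡ 19 (mod 36).

19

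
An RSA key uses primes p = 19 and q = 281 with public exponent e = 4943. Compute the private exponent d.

φ(n) = (p−1)(q−1) = 18·280 = 5040.
Need d with 4943·d ≡ 1 (mod 5040). Apply the extended Euclidean algorithm:
5040 = 1×4943 + 97
4943 = 50×97 + 93
97 = 1×93 + 4
93 = 23×4 + 1
4 = 4×1 + 0
Back-substitute:
1 = 93 − 23·4
1 = −23·97 + 24·93
1 = 24·4943 − 1223·97
1 = −1223·5040 + 1247·4943
So 4943·1247 ≡ 1 (mod 5040), hence d = 1247.

1247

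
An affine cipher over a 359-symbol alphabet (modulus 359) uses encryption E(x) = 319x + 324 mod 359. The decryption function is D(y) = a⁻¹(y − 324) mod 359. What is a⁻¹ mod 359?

Extended Euclidean algorithm:
359 = 1·319 + 40
319 = 7·40 + 39
40 = 1·39 + 1
39 = 39·1 + 0
Since gcd(319, 359) = 1, back-substitute to write 1 as a combination:
1 = 40 − 39
1 = −319 + 8·40
1 = 8·359 − 9·319
So 319·(-9) ≡ 1 (mod 359), and -9 ≡ 350 (mod 359).

350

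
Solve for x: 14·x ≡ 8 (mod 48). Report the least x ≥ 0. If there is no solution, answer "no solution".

First find gcd(14, 48):
48 = 3·14 + 6
14 = 2·6 + 2
6 = 3·2 + 0
gcd = 2 and 2 | 8, so solutions exist. Divide through by 2: 7x ≡ 4 (mod 24).
Now find 7⁻¹ mod 24:
24 = 3*7 + 3
7 = 2*3 + 1
3 = 3*1 + 0
Back-substitute:
1 = 7 − 2·3
1 = −2·24 + 7·7
So 7⁻¹ ≡ 7 (mod 24).
Then x ≡ 7·4 ≡ 4 (mod 24); the smallest non-negative solution is x = 4.

4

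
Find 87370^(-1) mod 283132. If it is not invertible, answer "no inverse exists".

no inverse exists

Compute gcd(87370, 283132):
283132 = 3×87370 + 21022
87370 = 4×21022 + 3282
21022 = 6×3282 + 1330
3282 = 2×1330 + 622
1330 = 2×622 + 86
622 = 7×86 + 20
86 = 4×20 + 6
20 = 3×6 + 2
6 = 3×2 + 0
Since gcd = 2 > 1, 87370 is not a unit mod 283132.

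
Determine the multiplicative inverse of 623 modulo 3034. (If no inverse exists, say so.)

487

Extended Euclidean algorithm:
3034 = 4*623 + 542
623 = 1*542 + 81
542 = 6*81 + 56
81 = 1*56 + 25
56 = 2*25 + 6
25 = 4*6 + 1
6 = 6*1 + 0
gcd = 1, so the inverse exists. Back-substitute:
1 = 25 − 4·6
1 = −4·56 + 9·25
1 = 9·81 − 13·56
1 = −13·542 + 87·81
1 = 87·623 − 100·542
1 = −100·3034 + 487·623
So 623·487 ≡ 1 (mod 3034).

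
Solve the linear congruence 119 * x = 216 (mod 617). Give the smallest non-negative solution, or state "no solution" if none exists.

7

First find gcd(119, 617):
617 = 5·119 + 22
119 = 5·22 + 9
22 = 2·9 + 4
9 = 2·4 + 1
4 = 4·1 + 0
gcd = 1, so a unique solution mod 617 exists.
Back-substitute for the Bézout coefficients:
1 = 9 − 2·4
1 = −2·22 + 5·9
1 = 5·119 − 27·22
1 = −27·617 + 140·119
So 119·(140) ≡ 1 (mod 617), giving 119⁻¹ ≡ 140.
x ≡ 119⁻¹·216 ≡ 140·216 ≡ 7 (mod 617).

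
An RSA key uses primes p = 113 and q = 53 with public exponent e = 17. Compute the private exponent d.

φ(n) = (p−1)(q−1) = 112·52 = 5824.
Need d with 17·d ≡ 1 (mod 5824). Apply the extended Euclidean algorithm:
5824 = 342*17 + 10
17 = 1*10 + 7
10 = 1*7 + 3
7 = 2*3 + 1
3 = 3*1 + 0
Back-substitute:
1 = 7 − 2·3
1 = −2·10 + 3·7
1 = 3·17 − 5·10
1 = −5·5824 + 1713·17
So 17·1713 ≡ 1 (mod 5824), hence d = 1713.

1713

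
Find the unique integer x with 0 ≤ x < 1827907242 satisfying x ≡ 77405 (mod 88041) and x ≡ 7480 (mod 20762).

Write x = 77405 + 88041·k. Then 88041·k ≡ 7480 − 77405 ≡ 13123 (mod 20762).
Need 88041⁻¹ mod 20762. Extended Euclid on (20762, 4993):
20762 = 4·4993 + 790
4993 = 6·790 + 253
790 = 3·253 + 31
253 = 8·31 + 5
31 = 6·5 + 1
5 = 5·1 + 0
Back-substitute:
1 = 31 − 6·5
1 = −6·253 + 49·31
1 = 49·790 − 153·253
1 = −153·4993 + 967·790
1 = 967·20762 − 4021·4993
88041⁻¹ ≡ 16741 (mod 20762), so k ≡ 16741·13123 ≡ 9421 (mod 20762).
x = 77405 + 88041·9421 = 829511666.

829511666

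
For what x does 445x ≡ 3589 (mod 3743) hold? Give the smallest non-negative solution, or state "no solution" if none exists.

First find gcd(445, 3743):
3743 = 8*445 + 183
445 = 2*183 + 79
183 = 2*79 + 25
79 = 3*25 + 4
25 = 6*4 + 1
4 = 4*1 + 0
gcd = 1, so a unique solution mod 3743 exists.
Back-substitute for the Bézout coefficients:
1 = 25 − 6·4
1 = −6·79 + 19·25
1 = 19·183 − 44·79
1 = −44·445 + 107·183
1 = 107·3743 − 900·445
So 445·(-900) ≡ 1 (mod 3743), giving 445⁻¹ ≡ 2843.
x ≡ 445⁻¹·3589 ≡ 2843·3589 ≡ 109 (mod 3743).

109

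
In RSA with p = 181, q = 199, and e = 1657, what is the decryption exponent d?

φ(n) = (p−1)(q−1) = 180·198 = 35640.
Need d with 1657·d ≡ 1 (mod 35640). Apply the extended Euclidean algorithm:
35640 = 21×1657 + 843
1657 = 1×843 + 814
843 = 1×814 + 29
814 = 28×29 + 2
29 = 14×2 + 1
2 = 2×1 + 0
Back-substitute:
1 = 29 − 14·2
1 = −14·814 + 393·29
1 = 393·843 − 407·814
1 = −407·1657 + 800·843
1 = 800·35640 − 17207·1657
So 1657·(-17207) ≡ 1 (mod 35640), hence d ≡ -17207 ≡ 18433 (mod 35640).

18433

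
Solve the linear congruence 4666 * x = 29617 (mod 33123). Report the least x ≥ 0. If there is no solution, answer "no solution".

25129

First find gcd(4666, 33123):
33123 = 7×4666 + 461
4666 = 10×461 + 56
461 = 8×56 + 13
56 = 4×13 + 4
13 = 3×4 + 1
4 = 4×1 + 0
gcd = 1, so a unique solution mod 33123 exists.
Back-substitute for the Bézout coefficients:
1 = 13 − 3·4
1 = −3·56 + 13·13
1 = 13·461 − 107·56
1 = −107·4666 + 1083·461
1 = 1083·33123 − 7688·4666
So 4666·(-7688) ≡ 1 (mod 33123), giving 4666⁻¹ ≡ 25435.
x ≡ 4666⁻¹·29617 ≡ 25435·29617 ≡ 25129 (mod 33123).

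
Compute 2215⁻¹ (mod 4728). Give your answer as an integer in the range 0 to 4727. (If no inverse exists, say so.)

gcd(4728, 2215) by repeated division:
4728 = 2*2215 + 298
2215 = 7*298 + 129
298 = 2*129 + 40
129 = 3*40 + 9
40 = 4*9 + 4
9 = 2*4 + 1
4 = 4*1 + 0
The gcd is 1. Working backward:
1 = 9 − 2·4
1 = −2·40 + 9·9
1 = 9·129 − 29·40
1 = −29·298 + 67·129
1 = 67·2215 − 498·298
1 = −498·4728 + 1063·2215
So 2215·1063 ≡ 1 (mod 4728).

1063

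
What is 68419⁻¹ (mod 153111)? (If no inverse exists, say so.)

144229

Extended Euclidean algorithm:
153111 = 2*68419 + 16273
68419 = 4*16273 + 3327
16273 = 4*3327 + 2965
3327 = 1*2965 + 362
2965 = 8*362 + 69
362 = 5*69 + 17
69 = 4*17 + 1
17 = 17*1 + 0
The gcd is 1. Working backward:
1 = 69 − 4·17
1 = −4·362 + 21·69
1 = 21·2965 − 172·362
1 = −172·3327 + 193·2965
1 = 193·16273 − 944·3327
1 = −944·68419 + 3969·16273
1 = 3969·153111 − 8882·68419
Hence 68419⁻¹ ≡ -8882 ≡ 144229 (mod 153111).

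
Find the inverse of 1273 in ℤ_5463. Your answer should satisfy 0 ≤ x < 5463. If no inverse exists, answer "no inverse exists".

2356

Extended Euclidean algorithm:
5463 = 4×1273 + 371
1273 = 3×371 + 160
371 = 2×160 + 51
160 = 3×51 + 7
51 = 7×7 + 2
7 = 3×2 + 1
2 = 2×1 + 0
gcd = 1, so the inverse exists. Back-substitute:
1 = 7 − 3·2
1 = −3·51 + 22·7
1 = 22·160 − 69·51
1 = −69·371 + 160·160
1 = 160·1273 − 549·371
1 = −549·5463 + 2356·1273
So 1273·2356 ≡ 1 (mod 5463).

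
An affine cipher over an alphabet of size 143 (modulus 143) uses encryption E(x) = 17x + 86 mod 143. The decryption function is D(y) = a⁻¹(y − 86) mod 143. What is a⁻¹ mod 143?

Run Euclid on (143, 17):
143 = 8·17 + 7
17 = 2·7 + 3
7 = 2·3 + 1
3 = 3·1 + 0
Since gcd(17, 143) = 1, back-substitute to write 1 as a combination:
1 = 7 − 2·3
1 = −2·17 + 5·7
1 = 5·143 − 42·17
So 17·(-42) ≡ 1 (mod 143), and -42 ≡ 101 (mod 143).

101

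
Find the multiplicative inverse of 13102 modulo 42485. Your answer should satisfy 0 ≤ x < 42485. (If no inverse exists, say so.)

Run Euclid on (42485, 13102):
42485 = 3×13102 + 3179
13102 = 4×3179 + 386
3179 = 8×386 + 91
386 = 4×91 + 22
91 = 4×22 + 3
22 = 7×3 + 1
3 = 3×1 + 0
gcd = 1, so the inverse exists. Back-substitute:
1 = 22 − 7·3
1 = −7·91 + 29·22
1 = 29·386 − 123·91
1 = −123·3179 + 1013·386
1 = 1013·13102 − 4175·3179
1 = −4175·42485 + 13538·13102
So 13102·13538 ≡ 1 (mod 42485).

13538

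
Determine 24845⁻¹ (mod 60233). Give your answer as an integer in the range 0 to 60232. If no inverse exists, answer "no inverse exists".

Apply the Euclidean algorithm to 60233 and 24845:
60233 = 2*24845 + 10543
24845 = 2*10543 + 3759
10543 = 2*3759 + 3025
3759 = 1*3025 + 734
3025 = 4*734 + 89
734 = 8*89 + 22
89 = 4*22 + 1
22 = 22*1 + 0
Since gcd(24845, 60233) = 1, back-substitute to write 1 as a combination:
1 = 89 − 4·22
1 = −4·734 + 33·89
1 = 33·3025 − 136·734
1 = −136·3759 + 169·3025
1 = 169·10543 − 474·3759
1 = −474·24845 + 1117·10543
1 = 1117·60233 − 2708·24845
So 24845·(-2708) ≡ 1 (mod 60233), and -2708 ≡ 57525 (mod 60233).

57525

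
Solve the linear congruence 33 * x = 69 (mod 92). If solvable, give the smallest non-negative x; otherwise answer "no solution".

69

First find gcd(33, 92):
92 = 2·33 + 26
33 = 1·26 + 7
26 = 3·7 + 5
7 = 1·5 + 2
5 = 2·2 + 1
2 = 2·1 + 0
gcd = 1, so a unique solution mod 92 exists.
Back-substitute for the Bézout coefficients:
1 = 5 − 2·2
1 = −2·7 + 3·5
1 = 3·26 − 11·7
1 = −11·33 + 14·26
1 = 14·92 − 39·33
So 33·(-39) ≡ 1 (mod 92), giving 33⁻¹ ≡ 53.
x ≡ 33⁻¹·69 ≡ 53·69 ≡ 69 (mod 92).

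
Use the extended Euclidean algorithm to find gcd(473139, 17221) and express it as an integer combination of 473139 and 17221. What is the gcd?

Repeated division:
473139 = 27×17221 + 8172
17221 = 2×8172 + 877
8172 = 9×877 + 279
877 = 3×279 + 40
279 = 6×40 + 39
40 = 1×39 + 1
39 = 39×1 + 0
gcd(473139, 17221) = 1.
Express as a combination:
1 = 40 − 39
1 = −279 + 7·40
1 = 7·877 − 22·279
1 = −22·8172 + 205·877
1 = 205·17221 − 432·8172
1 = −432·473139 + 11869·17221
So 1 = (-432)·473139 + (11869)·17221.

1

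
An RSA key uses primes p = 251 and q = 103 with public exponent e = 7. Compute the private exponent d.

φ(n) = (p−1)(q−1) = 250·102 = 25500.
Need d with 7·d ≡ 1 (mod 25500). Apply the extended Euclidean algorithm:
25500 = 3642·7 + 6
7 = 1·6 + 1
6 = 6·1 + 0
Back-substitute:
1 = 7 − 6
1 = −25500 + 3643·7
So 7·3643 ≡ 1 (mod 25500), hence d = 3643.

3643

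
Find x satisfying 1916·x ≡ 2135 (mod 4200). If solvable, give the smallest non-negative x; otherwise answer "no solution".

gcd(1916, 4200):
4200 = 2*1916 + 368
1916 = 5*368 + 76
368 = 4*76 + 64
76 = 1*64 + 12
64 = 5*12 + 4
12 = 3*4 + 0
gcd = 4, but 4 ∤ 2135, so the congruence has no solution.

no solution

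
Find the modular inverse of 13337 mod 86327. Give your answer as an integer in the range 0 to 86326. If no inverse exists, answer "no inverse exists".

Extended Euclidean algorithm:
86327 = 6*13337 + 6305
13337 = 2*6305 + 727
6305 = 8*727 + 489
727 = 1*489 + 238
489 = 2*238 + 13
238 = 18*13 + 4
13 = 3*4 + 1
4 = 4*1 + 0
The gcd is 1. Working backward:
1 = 13 − 3·4
1 = −3·238 + 55·13
1 = 55·489 − 113·238
1 = −113·727 + 168·489
1 = 168·6305 − 1457·727
1 = −1457·13337 + 3082·6305
1 = 3082·86327 − 19949·13337
Thus 13337·(-19949) ≡ 1 (mod 86327); reducing, -19949 mod 86327 = 66378.

66378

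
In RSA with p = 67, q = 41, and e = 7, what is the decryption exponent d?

2263

φ(n) = (p−1)(q−1) = 66·40 = 2640.
Need d with 7·d ≡ 1 (mod 2640). Apply the extended Euclidean algorithm:
2640 = 377×7 + 1
7 = 7×1 + 0
Back-substitute:
1 = 2640 − 377·7
So 7·(-377) ≡ 1 (mod 2640), hence d ≡ -377 ≡ 2263 (mod 2640).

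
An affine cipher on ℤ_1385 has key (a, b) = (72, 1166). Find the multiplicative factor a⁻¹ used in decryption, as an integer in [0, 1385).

Extended Euclidean algorithm:
1385 = 19×72 + 17
72 = 4×17 + 4
17 = 4×4 + 1
4 = 4×1 + 0
Since gcd(72, 1385) = 1, back-substitute to write 1 as a combination:
1 = 17 − 4·4
1 = −4·72 + 17·17
1 = 17·1385 − 327·72
So 72·(-327) ≡ 1 (mod 1385), and -327 ≡ 1058 (mod 1385).

1058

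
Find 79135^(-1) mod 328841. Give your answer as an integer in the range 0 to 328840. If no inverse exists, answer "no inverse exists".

Run Euclid on (328841, 79135):
328841 = 4*79135 + 12301
79135 = 6*12301 + 5329
12301 = 2*5329 + 1643
5329 = 3*1643 + 400
1643 = 4*400 + 43
400 = 9*43 + 13
43 = 3*13 + 4
13 = 3*4 + 1
4 = 4*1 + 0
Since gcd(79135, 328841) = 1, back-substitute to write 1 as a combination:
1 = 13 − 3·4
1 = −3·43 + 10·13
1 = 10·400 − 93·43
1 = −93·1643 + 382·400
1 = 382·5329 − 1239·1643
1 = −1239·12301 + 2860·5329
1 = 2860·79135 − 18399·12301
1 = −18399·328841 + 76456·79135
So 79135·76456 ≡ 1 (mod 328841).

76456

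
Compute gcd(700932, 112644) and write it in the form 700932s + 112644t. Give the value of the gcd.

12

Apply Euclid's algorithm to 700932 and 112644:
700932 = 6*112644 + 25068
112644 = 4*25068 + 12372
25068 = 2*12372 + 324
12372 = 38*324 + 60
324 = 5*60 + 24
60 = 2*24 + 12
24 = 2*12 + 0
gcd(700932, 112644) = 12.
Working backward:
12 = 60 − 2·24
12 = −2·324 + 11·60
12 = 11·12372 − 420·324
12 = −420·25068 + 851·12372
12 = 851·112644 − 3824·25068
12 = −3824·700932 + 23795·112644
So 12 = (-3824)·700932 + (23795)·112644.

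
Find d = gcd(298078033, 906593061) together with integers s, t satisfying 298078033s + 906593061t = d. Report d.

Repeated division:
906593061 = 3·298078033 + 12358962
298078033 = 24·12358962 + 1462945
12358962 = 8·1462945 + 655402
1462945 = 2·655402 + 152141
655402 = 4·152141 + 46838
152141 = 3·46838 + 11627
46838 = 4·11627 + 330
11627 = 35·330 + 77
330 = 4·77 + 22
77 = 3·22 + 11
22 = 2·11 + 0
gcd(298078033, 906593061) = 11.
Back-substituting:
11 = 77 − 3·22
11 = −3·330 + 13·77
11 = 13·11627 − 458·330
11 = −458·46838 + 1845·11627
11 = 1845·152141 − 5993·46838
11 = −5993·655402 + 25817·152141
11 = 25817·1462945 − 57627·655402
11 = −57627·12358962 + 486833·1462945
11 = 486833·298078033 − 11741619·12358962
11 = −11741619·906593061 + 35711690·298078033
So 11 = (-11741619)·906593061 + (35711690)·298078033.

11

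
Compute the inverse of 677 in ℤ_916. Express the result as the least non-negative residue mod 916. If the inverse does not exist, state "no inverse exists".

893

Apply the Euclidean algorithm to 916 and 677:
916 = 1·677 + 239
677 = 2·239 + 199
239 = 1·199 + 40
199 = 4·40 + 39
40 = 1·39 + 1
39 = 39·1 + 0
gcd = 1, so the inverse exists. Back-substitute:
1 = 40 − 39
1 = −199 + 5·40
1 = 5·239 − 6·199
1 = −6·677 + 17·239
1 = 17·916 − 23·677
Hence 677⁻¹ ≡ -23 ≡ 893 (mod 916).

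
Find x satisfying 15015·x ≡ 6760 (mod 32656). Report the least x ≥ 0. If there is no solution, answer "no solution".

1512

First find gcd(15015, 32656):
32656 = 2×15015 + 2626
15015 = 5×2626 + 1885
2626 = 1×1885 + 741
1885 = 2×741 + 403
741 = 1×403 + 338
403 = 1×338 + 65
338 = 5×65 + 13
65 = 5×13 + 0
gcd = 13 and 13 | 6760, so solutions exist. Divide through by 13: 1155x ≡ 520 (mod 2512).
Now find 1155⁻¹ mod 2512:
2512 = 2·1155 + 202
1155 = 5·202 + 145
202 = 1·145 + 57
145 = 2·57 + 31
57 = 1·31 + 26
31 = 1·26 + 5
26 = 5·5 + 1
5 = 5·1 + 0
Back-substitute:
1 = 26 − 5·5
1 = −5·31 + 6·26
1 = 6·57 − 11·31
1 = −11·145 + 28·57
1 = 28·202 − 39·145
1 = −39·1155 + 223·202
1 = 223·2512 − 485·1155
So 1155·(-485) ≡ 1 (mod 2512), i.e. 1155⁻¹ ≡ 2027.
Then x ≡ 2027·520 ≡ 1512 (mod 2512); the smallest non-negative solution is x = 1512.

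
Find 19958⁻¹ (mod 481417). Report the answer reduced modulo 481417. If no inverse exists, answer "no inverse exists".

Run Euclid on (481417, 19958):
481417 = 24·19958 + 2425
19958 = 8·2425 + 558
2425 = 4·558 + 193
558 = 2·193 + 172
193 = 1·172 + 21
172 = 8·21 + 4
21 = 5·4 + 1
4 = 4·1 + 0
The gcd is 1. Working backward:
1 = 21 − 5·4
1 = −5·172 + 41·21
1 = 41·193 − 46·172
1 = −46·558 + 133·193
1 = 133·2425 − 578·558
1 = −578·19958 + 4757·2425
1 = 4757·481417 − 114746·19958
So 19958·(-114746) ≡ 1 (mod 481417), and -114746 ≡ 366671 (mod 481417).

366671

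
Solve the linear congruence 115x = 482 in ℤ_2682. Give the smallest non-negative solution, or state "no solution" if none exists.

1730

First find gcd(115, 2682):
2682 = 23·115 + 37
115 = 3·37 + 4
37 = 9·4 + 1
4 = 4·1 + 0
gcd = 1, so a unique solution mod 2682 exists.
Back-substitute for the Bézout coefficients:
1 = 37 − 9·4
1 = −9·115 + 28·37
1 = 28·2682 − 653·115
So 115·(-653) ≡ 1 (mod 2682), giving 115⁻¹ ≡ 2029.
x ≡ 115⁻¹·482 ≡ 2029·482 ≡ 1730 (mod 2682).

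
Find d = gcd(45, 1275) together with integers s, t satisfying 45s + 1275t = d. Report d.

Apply Euclid's algorithm to 1275 and 45:
1275 = 28*45 + 15
45 = 3*15 + 0
gcd(45, 1275) = 15.
Back-substituting:
15 = 1275 − 28·45
So 15 = (1)·1275 + (-28)·45.

15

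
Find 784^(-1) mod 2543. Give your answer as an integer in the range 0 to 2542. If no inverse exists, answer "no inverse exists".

Run Euclid on (2543, 784):
2543 = 3·784 + 191
784 = 4·191 + 20
191 = 9·20 + 11
20 = 1·11 + 9
11 = 1·9 + 2
9 = 4·2 + 1
2 = 2·1 + 0
The gcd is 1. Working backward:
1 = 9 − 4·2
1 = −4·11 + 5·9
1 = 5·20 − 9·11
1 = −9·191 + 86·20
1 = 86·784 − 353·191
1 = −353·2543 + 1145·784
So 784·1145 ≡ 1 (mod 2543).

1145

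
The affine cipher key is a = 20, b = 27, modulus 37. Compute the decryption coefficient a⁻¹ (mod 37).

13

Apply the Euclidean algorithm to 37 and 20:
37 = 1·20 + 17
20 = 1·17 + 3
17 = 5·3 + 2
3 = 1·2 + 1
2 = 2·1 + 0
Since gcd(20, 37) = 1, back-substitute to write 1 as a combination:
1 = 3 − 2
1 = −17 + 6·3
1 = 6·20 − 7·17
1 = −7·37 + 13·20
So 20·13 ≡ 1 (mod 37).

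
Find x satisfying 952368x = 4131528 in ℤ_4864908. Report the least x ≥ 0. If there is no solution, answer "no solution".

First find gcd(952368, 4864908):
4864908 = 5×952368 + 103068
952368 = 9×103068 + 24756
103068 = 4×24756 + 4044
24756 = 6×4044 + 492
4044 = 8×492 + 108
492 = 4×108 + 60
108 = 1×60 + 48
60 = 1×48 + 12
48 = 4×12 + 0
gcd = 12 and 12 | 4131528, so solutions exist. Divide through by 12: 79364x ≡ 344294 (mod 405409).
Now find 79364⁻¹ mod 405409:
405409 = 5·79364 + 8589
79364 = 9·8589 + 2063
8589 = 4·2063 + 337
2063 = 6·337 + 41
337 = 8·41 + 9
41 = 4·9 + 5
9 = 1·5 + 4
5 = 1·4 + 1
4 = 4·1 + 0
Back-substitute:
1 = 5 − 4
1 = −9 + 2·5
1 = 2·41 − 9·9
1 = −9·337 + 74·41
1 = 74·2063 − 453·337
1 = −453·8589 + 1886·2063
1 = 1886·79364 − 17427·8589
1 = −17427·405409 + 89021·79364
So 79364⁻¹ ≡ 89021 (mod 405409).
Then x ≡ 89021·344294 ≡ 70365 (mod 405409); the smallest non-negative solution is x = 70365.

70365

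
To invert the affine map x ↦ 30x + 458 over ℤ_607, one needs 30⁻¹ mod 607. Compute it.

Extended Euclidean algorithm:
607 = 20·30 + 7
30 = 4·7 + 2
7 = 3·2 + 1
2 = 2·1 + 0
Since gcd(30, 607) = 1, back-substitute to write 1 as a combination:
1 = 7 − 3·2
1 = −3·30 + 13·7
1 = 13·607 − 263·30
Thus 30·(-263) ≡ 1 (mod 607); reducing, -263 mod 607 = 344.

344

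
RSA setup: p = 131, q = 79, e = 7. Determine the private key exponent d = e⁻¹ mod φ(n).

φ(n) = (p−1)(q−1) = 130·78 = 10140.
Need d with 7·d ≡ 1 (mod 10140). Apply the extended Euclidean algorithm:
10140 = 1448*7 + 4
7 = 1*4 + 3
4 = 1*3 + 1
3 = 3*1 + 0
Back-substitute:
1 = 4 − 3
1 = −7 + 2·4
1 = 2·10140 − 2897·7
So 7·(-2897) ≡ 1 (mod 10140), hence d ≡ -2897 ≡ 7243 (mod 10140).

7243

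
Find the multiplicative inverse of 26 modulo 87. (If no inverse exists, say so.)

Run Euclid on (87, 26):
87 = 3*26 + 9
26 = 2*9 + 8
9 = 1*8 + 1
8 = 8*1 + 0
gcd = 1, so the inverse exists. Back-substitute:
1 = 9 − 8
1 = −26 + 3·9
1 = 3·87 − 10·26
So 26·(-10) ≡ 1 (mod 87), and -10 ≡ 77 (mod 87).

77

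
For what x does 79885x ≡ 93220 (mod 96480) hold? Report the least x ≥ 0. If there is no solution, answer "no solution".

First find gcd(79885, 96480):
96480 = 1*79885 + 16595
79885 = 4*16595 + 13505
16595 = 1*13505 + 3090
13505 = 4*3090 + 1145
3090 = 2*1145 + 800
1145 = 1*800 + 345
800 = 2*345 + 110
345 = 3*110 + 15
110 = 7*15 + 5
15 = 3*5 + 0
gcd = 5 and 5 | 93220, so solutions exist. Divide through by 5: 15977x ≡ 18644 (mod 19296).
Now find 15977⁻¹ mod 19296:
19296 = 1×15977 + 3319
15977 = 4×3319 + 2701
3319 = 1×2701 + 618
2701 = 4×618 + 229
618 = 2×229 + 160
229 = 1×160 + 69
160 = 2×69 + 22
69 = 3×22 + 3
22 = 7×3 + 1
3 = 3×1 + 0
Back-substitute:
1 = 22 − 7·3
1 = −7·69 + 22·22
1 = 22·160 − 51·69
1 = −51·229 + 73·160
1 = 73·618 − 197·229
1 = −197·2701 + 861·618
1 = 861·3319 − 1058·2701
1 = −1058·15977 + 5093·3319
1 = 5093·19296 − 6151·15977
So 15977·(-6151) ≡ 1 (mod 19296), i.e. 15977⁻¹ ≡ 13145.
Then x ≡ 13145·18644 ≡ 16180 (mod 19296); the smallest non-negative solution is x = 16180.

16180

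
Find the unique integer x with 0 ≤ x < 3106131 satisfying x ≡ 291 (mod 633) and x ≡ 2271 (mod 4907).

1547976

Write x = 291 + 633·k. Then 633·k ≡ 2271 − 291 ≡ 1980 (mod 4907).
Need 633⁻¹ mod 4907. Extended Euclid on (4907, 633):
4907 = 7*633 + 476
633 = 1*476 + 157
476 = 3*157 + 5
157 = 31*5 + 2
5 = 2*2 + 1
2 = 2*1 + 0
Back-substitute:
1 = 5 − 2·2
1 = −2·157 + 63·5
1 = 63·476 − 191·157
1 = −191·633 + 254·476
1 = 254·4907 − 1969·633
633⁻¹ ≡ 2938 (mod 4907), so k ≡ 2938·1980 ≡ 2445 (mod 4907).
x = 291 + 633·2445 = 1547976.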